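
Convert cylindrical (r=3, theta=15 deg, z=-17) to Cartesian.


x = 3 * cos(15) = 2.8978
y = 3 * sin(15) = 0.7765
z = -17

(2.8978, 0.7765, -17)


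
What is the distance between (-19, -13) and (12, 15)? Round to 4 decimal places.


d = sqrt((12--19)^2 + (15--13)^2) = 41.7732

41.7732


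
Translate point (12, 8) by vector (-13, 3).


Translation: (x+dx, y+dy) = (12+-13, 8+3) = (-1, 11)

(-1, 11)


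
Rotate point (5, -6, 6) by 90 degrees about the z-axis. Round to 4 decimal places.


x' = 5*cos(90) - -6*sin(90) = 6
y' = 5*sin(90) + -6*cos(90) = 5
z' = 6

(6, 5, 6)


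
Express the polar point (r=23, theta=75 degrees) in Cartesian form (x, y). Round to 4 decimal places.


x = 23 * cos(75) = 5.9528
y = 23 * sin(75) = 22.2163

(5.9528, 22.2163)


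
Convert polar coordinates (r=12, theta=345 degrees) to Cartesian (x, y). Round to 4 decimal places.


x = 12 * cos(345) = 11.5911
y = 12 * sin(345) = -3.1058

(11.5911, -3.1058)


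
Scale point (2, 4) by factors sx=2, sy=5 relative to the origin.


Scaling: (x*sx, y*sy) = (2*2, 4*5) = (4, 20)

(4, 20)


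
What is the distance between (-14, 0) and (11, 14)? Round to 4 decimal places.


d = sqrt((11--14)^2 + (14-0)^2) = 28.6531

28.6531


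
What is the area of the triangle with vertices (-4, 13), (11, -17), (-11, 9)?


Area = |x1(y2-y3) + x2(y3-y1) + x3(y1-y2)| / 2
= |-4*(-17-9) + 11*(9-13) + -11*(13--17)| / 2
= 135

135


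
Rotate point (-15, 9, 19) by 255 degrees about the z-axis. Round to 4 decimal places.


x' = -15*cos(255) - 9*sin(255) = 12.5756
y' = -15*sin(255) + 9*cos(255) = 12.1595
z' = 19

(12.5756, 12.1595, 19)


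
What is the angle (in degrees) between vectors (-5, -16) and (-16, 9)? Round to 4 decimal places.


dot = -5*-16 + -16*9 = -64
|u| = 16.7631, |v| = 18.3576
cos(angle) = -0.208
angle = 102.0037 degrees

102.0037 degrees


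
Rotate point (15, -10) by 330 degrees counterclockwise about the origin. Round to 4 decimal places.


x' = 15*cos(330) - -10*sin(330) = 7.9904
y' = 15*sin(330) + -10*cos(330) = -16.1603

(7.9904, -16.1603)


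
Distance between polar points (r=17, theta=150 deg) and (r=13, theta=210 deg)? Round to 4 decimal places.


d = sqrt(r1^2 + r2^2 - 2*r1*r2*cos(t2-t1))
d = sqrt(17^2 + 13^2 - 2*17*13*cos(210-150)) = 15.3948

15.3948


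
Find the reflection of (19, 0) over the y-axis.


Reflection across y-axis: (x, y) -> (-x, y)
(19, 0) -> (-19, 0)

(-19, 0)


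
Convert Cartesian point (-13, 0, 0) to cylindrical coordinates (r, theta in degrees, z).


r = sqrt((-13)^2 + 0^2) = 13
theta = atan2(0, -13) = 180 deg
z = 0

r = 13, theta = 180 deg, z = 0


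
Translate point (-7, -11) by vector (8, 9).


Translation: (x+dx, y+dy) = (-7+8, -11+9) = (1, -2)

(1, -2)


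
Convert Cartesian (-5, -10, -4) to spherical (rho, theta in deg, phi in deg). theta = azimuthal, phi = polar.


rho = sqrt((-5)^2 + (-10)^2 + (-4)^2) = 11.8743
theta = atan2(-10, -5) = 243.4349 deg
phi = acos(-4/11.8743) = 109.6857 deg

rho = 11.8743, theta = 243.4349 deg, phi = 109.6857 deg


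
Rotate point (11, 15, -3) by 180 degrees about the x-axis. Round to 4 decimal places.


x' = 11
y' = 15*cos(180) - -3*sin(180) = -15
z' = 15*sin(180) + -3*cos(180) = 3

(11, -15, 3)


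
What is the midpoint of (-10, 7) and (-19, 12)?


Midpoint = ((-10+-19)/2, (7+12)/2) = (-14.5, 9.5)

(-14.5, 9.5)


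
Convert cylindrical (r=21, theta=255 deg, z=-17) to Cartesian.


x = 21 * cos(255) = -5.4352
y = 21 * sin(255) = -20.2844
z = -17

(-5.4352, -20.2844, -17)


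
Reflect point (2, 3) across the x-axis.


Reflection across x-axis: (x, y) -> (x, -y)
(2, 3) -> (2, -3)

(2, -3)


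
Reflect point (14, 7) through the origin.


Reflection through origin: (x, y) -> (-x, -y)
(14, 7) -> (-14, -7)

(-14, -7)


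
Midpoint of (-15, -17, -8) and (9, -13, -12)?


Midpoint = ((-15+9)/2, (-17+-13)/2, (-8+-12)/2) = (-3, -15, -10)

(-3, -15, -10)


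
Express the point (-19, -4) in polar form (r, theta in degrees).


r = sqrt((-19)^2 + (-4)^2) = 19.4165
theta = atan2(-4, -19) = 191.8887 degrees

r = 19.4165, theta = 191.8887 degrees


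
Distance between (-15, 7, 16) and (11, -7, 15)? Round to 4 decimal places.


d = sqrt((11--15)^2 + (-7-7)^2 + (15-16)^2) = 29.5466

29.5466


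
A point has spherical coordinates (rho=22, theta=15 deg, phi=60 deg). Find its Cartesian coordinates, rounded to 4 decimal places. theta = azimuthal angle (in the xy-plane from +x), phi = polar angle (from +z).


x = 22 * sin(60) * cos(15) = 18.4034
y = 22 * sin(60) * sin(15) = 4.9312
z = 22 * cos(60) = 11

(18.4034, 4.9312, 11)


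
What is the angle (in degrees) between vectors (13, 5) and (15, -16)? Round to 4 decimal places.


dot = 13*15 + 5*-16 = 115
|u| = 13.9284, |v| = 21.9317
cos(angle) = 0.3765
angle = 67.8851 degrees

67.8851 degrees


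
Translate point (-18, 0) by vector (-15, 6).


Translation: (x+dx, y+dy) = (-18+-15, 0+6) = (-33, 6)

(-33, 6)


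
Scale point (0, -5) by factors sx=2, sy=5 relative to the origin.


Scaling: (x*sx, y*sy) = (0*2, -5*5) = (0, -25)

(0, -25)


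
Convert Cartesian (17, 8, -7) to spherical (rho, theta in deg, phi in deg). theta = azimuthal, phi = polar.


rho = sqrt(17^2 + 8^2 + (-7)^2) = 20.0499
theta = atan2(8, 17) = 25.2011 deg
phi = acos(-7/20.0499) = 110.434 deg

rho = 20.0499, theta = 25.2011 deg, phi = 110.434 deg


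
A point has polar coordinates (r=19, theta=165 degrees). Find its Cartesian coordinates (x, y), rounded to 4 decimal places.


x = 19 * cos(165) = -18.3526
y = 19 * sin(165) = 4.9176

(-18.3526, 4.9176)


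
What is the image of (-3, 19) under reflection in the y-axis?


Reflection across y-axis: (x, y) -> (-x, y)
(-3, 19) -> (3, 19)

(3, 19)


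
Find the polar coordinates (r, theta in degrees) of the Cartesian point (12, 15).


r = sqrt(12^2 + 15^2) = 19.2094
theta = atan2(15, 12) = 51.3402 degrees

r = 19.2094, theta = 51.3402 degrees


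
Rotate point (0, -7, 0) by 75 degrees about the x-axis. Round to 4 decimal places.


x' = 0
y' = -7*cos(75) - 0*sin(75) = -1.8117
z' = -7*sin(75) + 0*cos(75) = -6.7615

(0, -1.8117, -6.7615)


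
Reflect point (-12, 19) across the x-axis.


Reflection across x-axis: (x, y) -> (x, -y)
(-12, 19) -> (-12, -19)

(-12, -19)


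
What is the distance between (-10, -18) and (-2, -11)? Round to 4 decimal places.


d = sqrt((-2--10)^2 + (-11--18)^2) = 10.6301

10.6301


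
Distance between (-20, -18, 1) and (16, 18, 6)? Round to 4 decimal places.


d = sqrt((16--20)^2 + (18--18)^2 + (6-1)^2) = 51.1566

51.1566


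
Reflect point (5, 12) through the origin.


Reflection through origin: (x, y) -> (-x, -y)
(5, 12) -> (-5, -12)

(-5, -12)


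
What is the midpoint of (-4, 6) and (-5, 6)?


Midpoint = ((-4+-5)/2, (6+6)/2) = (-4.5, 6)

(-4.5, 6)


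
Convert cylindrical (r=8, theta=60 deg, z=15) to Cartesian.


x = 8 * cos(60) = 4
y = 8 * sin(60) = 6.9282
z = 15

(4, 6.9282, 15)


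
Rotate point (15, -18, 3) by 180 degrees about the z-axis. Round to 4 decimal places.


x' = 15*cos(180) - -18*sin(180) = -15
y' = 15*sin(180) + -18*cos(180) = 18
z' = 3

(-15, 18, 3)


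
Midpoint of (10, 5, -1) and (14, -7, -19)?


Midpoint = ((10+14)/2, (5+-7)/2, (-1+-19)/2) = (12, -1, -10)

(12, -1, -10)


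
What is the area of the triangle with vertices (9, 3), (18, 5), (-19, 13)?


Area = |x1(y2-y3) + x2(y3-y1) + x3(y1-y2)| / 2
= |9*(5-13) + 18*(13-3) + -19*(3-5)| / 2
= 73

73


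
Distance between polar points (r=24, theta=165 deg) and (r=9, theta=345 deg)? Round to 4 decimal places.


d = sqrt(r1^2 + r2^2 - 2*r1*r2*cos(t2-t1))
d = sqrt(24^2 + 9^2 - 2*24*9*cos(345-165)) = 33

33


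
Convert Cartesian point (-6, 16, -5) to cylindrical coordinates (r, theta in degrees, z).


r = sqrt((-6)^2 + 16^2) = 17.088
theta = atan2(16, -6) = 110.556 deg
z = -5

r = 17.088, theta = 110.556 deg, z = -5


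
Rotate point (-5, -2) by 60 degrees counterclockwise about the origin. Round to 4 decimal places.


x' = -5*cos(60) - -2*sin(60) = -0.7679
y' = -5*sin(60) + -2*cos(60) = -5.3301

(-0.7679, -5.3301)


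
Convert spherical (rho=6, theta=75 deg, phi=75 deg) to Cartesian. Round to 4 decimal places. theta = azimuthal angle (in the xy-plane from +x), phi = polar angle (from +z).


x = 6 * sin(75) * cos(75) = 1.5
y = 6 * sin(75) * sin(75) = 5.5981
z = 6 * cos(75) = 1.5529

(1.5, 5.5981, 1.5529)


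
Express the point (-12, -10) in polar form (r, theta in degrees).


r = sqrt((-12)^2 + (-10)^2) = 15.6205
theta = atan2(-10, -12) = 219.8056 degrees

r = 15.6205, theta = 219.8056 degrees


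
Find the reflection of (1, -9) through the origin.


Reflection through origin: (x, y) -> (-x, -y)
(1, -9) -> (-1, 9)

(-1, 9)


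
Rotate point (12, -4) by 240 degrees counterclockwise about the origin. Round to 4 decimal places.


x' = 12*cos(240) - -4*sin(240) = -9.4641
y' = 12*sin(240) + -4*cos(240) = -8.3923

(-9.4641, -8.3923)


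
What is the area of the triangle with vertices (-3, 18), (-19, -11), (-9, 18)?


Area = |x1(y2-y3) + x2(y3-y1) + x3(y1-y2)| / 2
= |-3*(-11-18) + -19*(18-18) + -9*(18--11)| / 2
= 87

87


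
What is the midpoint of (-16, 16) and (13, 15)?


Midpoint = ((-16+13)/2, (16+15)/2) = (-1.5, 15.5)

(-1.5, 15.5)


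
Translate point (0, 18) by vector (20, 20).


Translation: (x+dx, y+dy) = (0+20, 18+20) = (20, 38)

(20, 38)


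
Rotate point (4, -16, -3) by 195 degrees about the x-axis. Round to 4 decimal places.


x' = 4
y' = -16*cos(195) - -3*sin(195) = 14.6784
z' = -16*sin(195) + -3*cos(195) = 7.0389

(4, 14.6784, 7.0389)


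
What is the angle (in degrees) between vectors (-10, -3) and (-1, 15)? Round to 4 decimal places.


dot = -10*-1 + -3*15 = -35
|u| = 10.4403, |v| = 15.0333
cos(angle) = -0.223
angle = 102.8852 degrees

102.8852 degrees


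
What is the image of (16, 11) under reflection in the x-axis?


Reflection across x-axis: (x, y) -> (x, -y)
(16, 11) -> (16, -11)

(16, -11)


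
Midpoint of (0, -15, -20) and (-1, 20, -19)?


Midpoint = ((0+-1)/2, (-15+20)/2, (-20+-19)/2) = (-0.5, 2.5, -19.5)

(-0.5, 2.5, -19.5)


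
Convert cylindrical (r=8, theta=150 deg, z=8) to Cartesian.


x = 8 * cos(150) = -6.9282
y = 8 * sin(150) = 4
z = 8

(-6.9282, 4, 8)


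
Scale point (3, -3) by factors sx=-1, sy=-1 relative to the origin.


Scaling: (x*sx, y*sy) = (3*-1, -3*-1) = (-3, 3)

(-3, 3)


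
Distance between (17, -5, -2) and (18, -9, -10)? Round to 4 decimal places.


d = sqrt((18-17)^2 + (-9--5)^2 + (-10--2)^2) = 9

9


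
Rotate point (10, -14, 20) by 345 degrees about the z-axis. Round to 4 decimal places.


x' = 10*cos(345) - -14*sin(345) = 6.0358
y' = 10*sin(345) + -14*cos(345) = -16.1112
z' = 20

(6.0358, -16.1112, 20)


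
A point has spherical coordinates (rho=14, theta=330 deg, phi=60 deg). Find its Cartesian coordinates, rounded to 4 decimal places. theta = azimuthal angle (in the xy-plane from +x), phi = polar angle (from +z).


x = 14 * sin(60) * cos(330) = 10.5
y = 14 * sin(60) * sin(330) = -6.0622
z = 14 * cos(60) = 7

(10.5, -6.0622, 7)


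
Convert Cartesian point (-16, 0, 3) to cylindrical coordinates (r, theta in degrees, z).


r = sqrt((-16)^2 + 0^2) = 16
theta = atan2(0, -16) = 180 deg
z = 3

r = 16, theta = 180 deg, z = 3


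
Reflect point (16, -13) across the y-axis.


Reflection across y-axis: (x, y) -> (-x, y)
(16, -13) -> (-16, -13)

(-16, -13)


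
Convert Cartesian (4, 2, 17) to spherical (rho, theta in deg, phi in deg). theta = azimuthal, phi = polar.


rho = sqrt(4^2 + 2^2 + 17^2) = 17.5784
theta = atan2(2, 4) = 26.5651 deg
phi = acos(17/17.5784) = 14.7387 deg

rho = 17.5784, theta = 26.5651 deg, phi = 14.7387 deg


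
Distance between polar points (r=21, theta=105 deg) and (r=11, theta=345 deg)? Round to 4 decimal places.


d = sqrt(r1^2 + r2^2 - 2*r1*r2*cos(t2-t1))
d = sqrt(21^2 + 11^2 - 2*21*11*cos(345-105)) = 28.1603

28.1603


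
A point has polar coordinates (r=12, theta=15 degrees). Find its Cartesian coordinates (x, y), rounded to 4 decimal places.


x = 12 * cos(15) = 11.5911
y = 12 * sin(15) = 3.1058

(11.5911, 3.1058)


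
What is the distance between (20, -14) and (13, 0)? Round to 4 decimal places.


d = sqrt((13-20)^2 + (0--14)^2) = 15.6525

15.6525


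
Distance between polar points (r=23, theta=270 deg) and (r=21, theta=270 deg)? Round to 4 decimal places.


d = sqrt(r1^2 + r2^2 - 2*r1*r2*cos(t2-t1))
d = sqrt(23^2 + 21^2 - 2*23*21*cos(270-270)) = 2

2


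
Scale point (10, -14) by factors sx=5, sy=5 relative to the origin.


Scaling: (x*sx, y*sy) = (10*5, -14*5) = (50, -70)

(50, -70)


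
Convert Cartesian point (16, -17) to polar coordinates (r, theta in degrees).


r = sqrt(16^2 + (-17)^2) = 23.3452
theta = atan2(-17, 16) = 313.2643 degrees

r = 23.3452, theta = 313.2643 degrees


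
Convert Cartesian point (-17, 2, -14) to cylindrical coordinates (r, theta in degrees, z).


r = sqrt((-17)^2 + 2^2) = 17.1172
theta = atan2(2, -17) = 173.2902 deg
z = -14

r = 17.1172, theta = 173.2902 deg, z = -14


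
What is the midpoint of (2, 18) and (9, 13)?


Midpoint = ((2+9)/2, (18+13)/2) = (5.5, 15.5)

(5.5, 15.5)


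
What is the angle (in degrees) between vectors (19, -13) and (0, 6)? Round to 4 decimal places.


dot = 19*0 + -13*6 = -78
|u| = 23.0217, |v| = 6
cos(angle) = -0.5647
angle = 124.3803 degrees

124.3803 degrees


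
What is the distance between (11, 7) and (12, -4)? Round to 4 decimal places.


d = sqrt((12-11)^2 + (-4-7)^2) = 11.0454

11.0454


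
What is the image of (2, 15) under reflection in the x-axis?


Reflection across x-axis: (x, y) -> (x, -y)
(2, 15) -> (2, -15)

(2, -15)


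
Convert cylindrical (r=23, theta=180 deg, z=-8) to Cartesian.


x = 23 * cos(180) = -23
y = 23 * sin(180) = 0
z = -8

(-23, 0, -8)


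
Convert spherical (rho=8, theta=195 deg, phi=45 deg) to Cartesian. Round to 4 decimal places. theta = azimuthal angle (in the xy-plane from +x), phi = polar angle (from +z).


x = 8 * sin(45) * cos(195) = -5.4641
y = 8 * sin(45) * sin(195) = -1.4641
z = 8 * cos(45) = 5.6569

(-5.4641, -1.4641, 5.6569)


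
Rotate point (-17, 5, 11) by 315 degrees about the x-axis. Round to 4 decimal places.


x' = -17
y' = 5*cos(315) - 11*sin(315) = 11.3137
z' = 5*sin(315) + 11*cos(315) = 4.2426

(-17, 11.3137, 4.2426)


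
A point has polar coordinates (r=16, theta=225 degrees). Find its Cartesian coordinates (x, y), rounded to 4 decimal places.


x = 16 * cos(225) = -11.3137
y = 16 * sin(225) = -11.3137

(-11.3137, -11.3137)


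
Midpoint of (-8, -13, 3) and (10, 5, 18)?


Midpoint = ((-8+10)/2, (-13+5)/2, (3+18)/2) = (1, -4, 10.5)

(1, -4, 10.5)


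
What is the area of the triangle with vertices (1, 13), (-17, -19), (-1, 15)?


Area = |x1(y2-y3) + x2(y3-y1) + x3(y1-y2)| / 2
= |1*(-19-15) + -17*(15-13) + -1*(13--19)| / 2
= 50

50


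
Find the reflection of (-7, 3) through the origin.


Reflection through origin: (x, y) -> (-x, -y)
(-7, 3) -> (7, -3)

(7, -3)


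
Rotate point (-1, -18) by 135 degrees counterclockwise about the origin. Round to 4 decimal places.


x' = -1*cos(135) - -18*sin(135) = 13.435
y' = -1*sin(135) + -18*cos(135) = 12.0208

(13.435, 12.0208)


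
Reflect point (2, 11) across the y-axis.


Reflection across y-axis: (x, y) -> (-x, y)
(2, 11) -> (-2, 11)

(-2, 11)


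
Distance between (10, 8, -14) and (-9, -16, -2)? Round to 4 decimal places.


d = sqrt((-9-10)^2 + (-16-8)^2 + (-2--14)^2) = 32.8786

32.8786


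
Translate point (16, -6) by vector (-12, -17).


Translation: (x+dx, y+dy) = (16+-12, -6+-17) = (4, -23)

(4, -23)


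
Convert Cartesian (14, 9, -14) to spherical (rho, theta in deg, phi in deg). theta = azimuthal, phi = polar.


rho = sqrt(14^2 + 9^2 + (-14)^2) = 21.7486
theta = atan2(9, 14) = 32.7352 deg
phi = acos(-14/21.7486) = 130.0698 deg

rho = 21.7486, theta = 32.7352 deg, phi = 130.0698 deg


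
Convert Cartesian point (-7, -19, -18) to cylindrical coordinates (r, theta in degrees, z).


r = sqrt((-7)^2 + (-19)^2) = 20.2485
theta = atan2(-19, -7) = 249.7751 deg
z = -18

r = 20.2485, theta = 249.7751 deg, z = -18


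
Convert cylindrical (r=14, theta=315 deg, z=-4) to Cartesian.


x = 14 * cos(315) = 9.8995
y = 14 * sin(315) = -9.8995
z = -4

(9.8995, -9.8995, -4)


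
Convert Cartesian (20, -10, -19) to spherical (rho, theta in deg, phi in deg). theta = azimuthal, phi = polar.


rho = sqrt(20^2 + (-10)^2 + (-19)^2) = 29.3428
theta = atan2(-10, 20) = 333.4349 deg
phi = acos(-19/29.3428) = 130.3548 deg

rho = 29.3428, theta = 333.4349 deg, phi = 130.3548 deg


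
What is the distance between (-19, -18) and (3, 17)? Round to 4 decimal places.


d = sqrt((3--19)^2 + (17--18)^2) = 41.3401

41.3401


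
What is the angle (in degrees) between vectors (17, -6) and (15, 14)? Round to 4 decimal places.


dot = 17*15 + -6*14 = 171
|u| = 18.0278, |v| = 20.5183
cos(angle) = 0.4623
angle = 62.4651 degrees

62.4651 degrees


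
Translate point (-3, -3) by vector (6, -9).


Translation: (x+dx, y+dy) = (-3+6, -3+-9) = (3, -12)

(3, -12)


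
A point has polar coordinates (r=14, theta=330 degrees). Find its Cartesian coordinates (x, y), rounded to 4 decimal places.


x = 14 * cos(330) = 12.1244
y = 14 * sin(330) = -7

(12.1244, -7)


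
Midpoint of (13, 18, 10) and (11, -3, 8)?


Midpoint = ((13+11)/2, (18+-3)/2, (10+8)/2) = (12, 7.5, 9)

(12, 7.5, 9)


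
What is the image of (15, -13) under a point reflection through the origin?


Reflection through origin: (x, y) -> (-x, -y)
(15, -13) -> (-15, 13)

(-15, 13)


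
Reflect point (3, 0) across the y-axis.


Reflection across y-axis: (x, y) -> (-x, y)
(3, 0) -> (-3, 0)

(-3, 0)


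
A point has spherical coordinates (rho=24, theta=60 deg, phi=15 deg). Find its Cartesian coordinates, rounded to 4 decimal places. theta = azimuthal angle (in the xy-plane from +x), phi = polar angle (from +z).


x = 24 * sin(15) * cos(60) = 3.1058
y = 24 * sin(15) * sin(60) = 5.3795
z = 24 * cos(15) = 23.1822

(3.1058, 5.3795, 23.1822)


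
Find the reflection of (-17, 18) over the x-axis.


Reflection across x-axis: (x, y) -> (x, -y)
(-17, 18) -> (-17, -18)

(-17, -18)


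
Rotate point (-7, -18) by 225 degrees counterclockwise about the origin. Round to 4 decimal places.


x' = -7*cos(225) - -18*sin(225) = -7.7782
y' = -7*sin(225) + -18*cos(225) = 17.6777

(-7.7782, 17.6777)


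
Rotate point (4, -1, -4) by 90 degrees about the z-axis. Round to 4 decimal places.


x' = 4*cos(90) - -1*sin(90) = 1
y' = 4*sin(90) + -1*cos(90) = 4
z' = -4

(1, 4, -4)


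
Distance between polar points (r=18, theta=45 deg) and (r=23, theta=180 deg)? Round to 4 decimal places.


d = sqrt(r1^2 + r2^2 - 2*r1*r2*cos(t2-t1))
d = sqrt(18^2 + 23^2 - 2*18*23*cos(180-45)) = 37.9274

37.9274


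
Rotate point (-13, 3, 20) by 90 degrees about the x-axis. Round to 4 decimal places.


x' = -13
y' = 3*cos(90) - 20*sin(90) = -20
z' = 3*sin(90) + 20*cos(90) = 3

(-13, -20, 3)


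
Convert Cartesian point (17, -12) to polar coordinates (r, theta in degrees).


r = sqrt(17^2 + (-12)^2) = 20.8087
theta = atan2(-12, 17) = 324.7824 degrees

r = 20.8087, theta = 324.7824 degrees


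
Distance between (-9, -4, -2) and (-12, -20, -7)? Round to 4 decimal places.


d = sqrt((-12--9)^2 + (-20--4)^2 + (-7--2)^2) = 17.0294

17.0294


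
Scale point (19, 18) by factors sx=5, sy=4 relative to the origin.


Scaling: (x*sx, y*sy) = (19*5, 18*4) = (95, 72)

(95, 72)


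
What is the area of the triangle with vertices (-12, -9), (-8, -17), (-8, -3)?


Area = |x1(y2-y3) + x2(y3-y1) + x3(y1-y2)| / 2
= |-12*(-17--3) + -8*(-3--9) + -8*(-9--17)| / 2
= 28

28


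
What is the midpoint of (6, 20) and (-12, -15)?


Midpoint = ((6+-12)/2, (20+-15)/2) = (-3, 2.5)

(-3, 2.5)


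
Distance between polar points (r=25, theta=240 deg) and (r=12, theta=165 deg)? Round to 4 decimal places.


d = sqrt(r1^2 + r2^2 - 2*r1*r2*cos(t2-t1))
d = sqrt(25^2 + 12^2 - 2*25*12*cos(165-240)) = 24.7731

24.7731


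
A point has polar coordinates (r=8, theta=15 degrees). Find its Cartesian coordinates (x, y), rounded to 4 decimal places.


x = 8 * cos(15) = 7.7274
y = 8 * sin(15) = 2.0706

(7.7274, 2.0706)


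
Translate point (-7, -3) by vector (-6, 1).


Translation: (x+dx, y+dy) = (-7+-6, -3+1) = (-13, -2)

(-13, -2)


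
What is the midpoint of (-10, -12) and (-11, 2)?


Midpoint = ((-10+-11)/2, (-12+2)/2) = (-10.5, -5)

(-10.5, -5)


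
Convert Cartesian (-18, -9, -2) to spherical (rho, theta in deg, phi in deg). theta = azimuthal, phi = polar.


rho = sqrt((-18)^2 + (-9)^2 + (-2)^2) = 20.2237
theta = atan2(-9, -18) = 206.5651 deg
phi = acos(-2/20.2237) = 95.6755 deg

rho = 20.2237, theta = 206.5651 deg, phi = 95.6755 deg


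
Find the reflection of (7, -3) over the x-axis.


Reflection across x-axis: (x, y) -> (x, -y)
(7, -3) -> (7, 3)

(7, 3)


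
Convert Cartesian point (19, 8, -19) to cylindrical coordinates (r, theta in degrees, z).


r = sqrt(19^2 + 8^2) = 20.6155
theta = atan2(8, 19) = 22.8337 deg
z = -19

r = 20.6155, theta = 22.8337 deg, z = -19


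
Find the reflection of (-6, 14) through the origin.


Reflection through origin: (x, y) -> (-x, -y)
(-6, 14) -> (6, -14)

(6, -14)


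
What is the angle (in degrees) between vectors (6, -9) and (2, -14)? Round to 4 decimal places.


dot = 6*2 + -9*-14 = 138
|u| = 10.8167, |v| = 14.1421
cos(angle) = 0.9021
angle = 25.56 degrees

25.56 degrees


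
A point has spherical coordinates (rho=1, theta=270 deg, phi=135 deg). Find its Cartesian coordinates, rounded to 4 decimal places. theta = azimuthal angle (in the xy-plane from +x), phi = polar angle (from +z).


x = 1 * sin(135) * cos(270) = 0
y = 1 * sin(135) * sin(270) = -0.7071
z = 1 * cos(135) = -0.7071

(0, -0.7071, -0.7071)


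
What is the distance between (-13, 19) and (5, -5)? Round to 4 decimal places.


d = sqrt((5--13)^2 + (-5-19)^2) = 30

30


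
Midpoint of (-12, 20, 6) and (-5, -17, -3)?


Midpoint = ((-12+-5)/2, (20+-17)/2, (6+-3)/2) = (-8.5, 1.5, 1.5)

(-8.5, 1.5, 1.5)


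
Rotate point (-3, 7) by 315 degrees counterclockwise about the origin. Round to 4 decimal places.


x' = -3*cos(315) - 7*sin(315) = 2.8284
y' = -3*sin(315) + 7*cos(315) = 7.0711

(2.8284, 7.0711)


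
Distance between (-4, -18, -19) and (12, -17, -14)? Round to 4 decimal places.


d = sqrt((12--4)^2 + (-17--18)^2 + (-14--19)^2) = 16.7929

16.7929


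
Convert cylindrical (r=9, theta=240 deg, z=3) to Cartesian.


x = 9 * cos(240) = -4.5
y = 9 * sin(240) = -7.7942
z = 3

(-4.5, -7.7942, 3)


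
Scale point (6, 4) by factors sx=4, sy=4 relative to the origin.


Scaling: (x*sx, y*sy) = (6*4, 4*4) = (24, 16)

(24, 16)


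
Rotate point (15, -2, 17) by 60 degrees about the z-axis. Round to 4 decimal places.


x' = 15*cos(60) - -2*sin(60) = 9.2321
y' = 15*sin(60) + -2*cos(60) = 11.9904
z' = 17

(9.2321, 11.9904, 17)


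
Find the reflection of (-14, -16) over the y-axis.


Reflection across y-axis: (x, y) -> (-x, y)
(-14, -16) -> (14, -16)

(14, -16)


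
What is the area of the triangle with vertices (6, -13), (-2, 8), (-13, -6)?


Area = |x1(y2-y3) + x2(y3-y1) + x3(y1-y2)| / 2
= |6*(8--6) + -2*(-6--13) + -13*(-13-8)| / 2
= 171.5

171.5


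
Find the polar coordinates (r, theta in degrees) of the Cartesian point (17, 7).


r = sqrt(17^2 + 7^2) = 18.3848
theta = atan2(7, 17) = 22.3801 degrees

r = 18.3848, theta = 22.3801 degrees


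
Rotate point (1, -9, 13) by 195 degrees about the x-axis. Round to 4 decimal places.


x' = 1
y' = -9*cos(195) - 13*sin(195) = 12.058
z' = -9*sin(195) + 13*cos(195) = -10.2277

(1, 12.058, -10.2277)


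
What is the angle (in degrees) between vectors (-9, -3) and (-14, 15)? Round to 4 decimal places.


dot = -9*-14 + -3*15 = 81
|u| = 9.4868, |v| = 20.5183
cos(angle) = 0.4161
angle = 65.4099 degrees

65.4099 degrees


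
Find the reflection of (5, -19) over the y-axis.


Reflection across y-axis: (x, y) -> (-x, y)
(5, -19) -> (-5, -19)

(-5, -19)


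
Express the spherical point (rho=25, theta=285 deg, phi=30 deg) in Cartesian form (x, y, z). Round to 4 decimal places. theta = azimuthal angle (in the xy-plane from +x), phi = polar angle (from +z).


x = 25 * sin(30) * cos(285) = 3.2352
y = 25 * sin(30) * sin(285) = -12.0741
z = 25 * cos(30) = 21.6506

(3.2352, -12.0741, 21.6506)


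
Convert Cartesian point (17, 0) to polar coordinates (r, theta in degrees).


r = sqrt(17^2 + 0^2) = 17
theta = atan2(0, 17) = 0 degrees

r = 17, theta = 0 degrees


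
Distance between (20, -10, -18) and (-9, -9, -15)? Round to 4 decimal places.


d = sqrt((-9-20)^2 + (-9--10)^2 + (-15--18)^2) = 29.1719

29.1719


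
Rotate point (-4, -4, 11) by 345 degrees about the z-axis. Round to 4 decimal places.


x' = -4*cos(345) - -4*sin(345) = -4.899
y' = -4*sin(345) + -4*cos(345) = -2.8284
z' = 11

(-4.899, -2.8284, 11)


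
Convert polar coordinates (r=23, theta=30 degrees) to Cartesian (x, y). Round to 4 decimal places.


x = 23 * cos(30) = 19.9186
y = 23 * sin(30) = 11.5

(19.9186, 11.5)


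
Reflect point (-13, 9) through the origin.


Reflection through origin: (x, y) -> (-x, -y)
(-13, 9) -> (13, -9)

(13, -9)


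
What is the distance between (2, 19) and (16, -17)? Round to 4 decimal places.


d = sqrt((16-2)^2 + (-17-19)^2) = 38.6264

38.6264


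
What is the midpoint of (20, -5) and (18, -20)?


Midpoint = ((20+18)/2, (-5+-20)/2) = (19, -12.5)

(19, -12.5)


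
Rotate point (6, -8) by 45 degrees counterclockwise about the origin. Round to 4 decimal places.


x' = 6*cos(45) - -8*sin(45) = 9.8995
y' = 6*sin(45) + -8*cos(45) = -1.4142

(9.8995, -1.4142)


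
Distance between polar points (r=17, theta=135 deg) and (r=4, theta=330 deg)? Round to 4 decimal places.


d = sqrt(r1^2 + r2^2 - 2*r1*r2*cos(t2-t1))
d = sqrt(17^2 + 4^2 - 2*17*4*cos(330-135)) = 20.8894

20.8894


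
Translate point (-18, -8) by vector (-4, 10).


Translation: (x+dx, y+dy) = (-18+-4, -8+10) = (-22, 2)

(-22, 2)


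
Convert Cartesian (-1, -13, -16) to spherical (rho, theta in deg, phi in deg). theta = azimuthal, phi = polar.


rho = sqrt((-1)^2 + (-13)^2 + (-16)^2) = 20.6398
theta = atan2(-13, -1) = 265.6013 deg
phi = acos(-16/20.6398) = 140.8234 deg

rho = 20.6398, theta = 265.6013 deg, phi = 140.8234 deg


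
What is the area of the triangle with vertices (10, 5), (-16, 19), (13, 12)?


Area = |x1(y2-y3) + x2(y3-y1) + x3(y1-y2)| / 2
= |10*(19-12) + -16*(12-5) + 13*(5-19)| / 2
= 112

112


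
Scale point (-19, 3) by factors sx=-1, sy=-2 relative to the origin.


Scaling: (x*sx, y*sy) = (-19*-1, 3*-2) = (19, -6)

(19, -6)


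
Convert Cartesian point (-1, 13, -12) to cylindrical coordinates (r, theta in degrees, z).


r = sqrt((-1)^2 + 13^2) = 13.0384
theta = atan2(13, -1) = 94.3987 deg
z = -12

r = 13.0384, theta = 94.3987 deg, z = -12


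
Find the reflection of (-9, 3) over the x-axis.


Reflection across x-axis: (x, y) -> (x, -y)
(-9, 3) -> (-9, -3)

(-9, -3)


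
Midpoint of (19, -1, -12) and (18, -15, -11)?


Midpoint = ((19+18)/2, (-1+-15)/2, (-12+-11)/2) = (18.5, -8, -11.5)

(18.5, -8, -11.5)


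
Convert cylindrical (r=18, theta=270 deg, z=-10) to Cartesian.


x = 18 * cos(270) = 0
y = 18 * sin(270) = -18
z = -10

(0, -18, -10)


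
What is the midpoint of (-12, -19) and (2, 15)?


Midpoint = ((-12+2)/2, (-19+15)/2) = (-5, -2)

(-5, -2)


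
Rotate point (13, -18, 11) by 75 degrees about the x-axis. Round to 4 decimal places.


x' = 13
y' = -18*cos(75) - 11*sin(75) = -15.2839
z' = -18*sin(75) + 11*cos(75) = -14.5397

(13, -15.2839, -14.5397)


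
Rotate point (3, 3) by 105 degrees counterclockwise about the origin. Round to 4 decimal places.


x' = 3*cos(105) - 3*sin(105) = -3.6742
y' = 3*sin(105) + 3*cos(105) = 2.1213

(-3.6742, 2.1213)


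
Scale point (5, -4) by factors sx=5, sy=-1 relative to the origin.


Scaling: (x*sx, y*sy) = (5*5, -4*-1) = (25, 4)

(25, 4)


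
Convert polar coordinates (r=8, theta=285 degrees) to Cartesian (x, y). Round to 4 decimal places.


x = 8 * cos(285) = 2.0706
y = 8 * sin(285) = -7.7274

(2.0706, -7.7274)


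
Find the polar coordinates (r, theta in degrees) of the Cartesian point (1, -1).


r = sqrt(1^2 + (-1)^2) = 1.4142
theta = atan2(-1, 1) = 315 degrees

r = 1.4142, theta = 315 degrees


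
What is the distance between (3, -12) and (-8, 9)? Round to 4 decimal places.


d = sqrt((-8-3)^2 + (9--12)^2) = 23.7065

23.7065


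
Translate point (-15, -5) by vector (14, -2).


Translation: (x+dx, y+dy) = (-15+14, -5+-2) = (-1, -7)

(-1, -7)


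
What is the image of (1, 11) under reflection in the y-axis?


Reflection across y-axis: (x, y) -> (-x, y)
(1, 11) -> (-1, 11)

(-1, 11)


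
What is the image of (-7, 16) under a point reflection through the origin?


Reflection through origin: (x, y) -> (-x, -y)
(-7, 16) -> (7, -16)

(7, -16)


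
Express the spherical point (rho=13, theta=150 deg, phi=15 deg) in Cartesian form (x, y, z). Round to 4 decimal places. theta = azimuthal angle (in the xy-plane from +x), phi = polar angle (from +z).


x = 13 * sin(15) * cos(150) = -2.9139
y = 13 * sin(15) * sin(150) = 1.6823
z = 13 * cos(15) = 12.557

(-2.9139, 1.6823, 12.557)


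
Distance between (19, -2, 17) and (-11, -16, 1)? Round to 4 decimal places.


d = sqrt((-11-19)^2 + (-16--2)^2 + (1-17)^2) = 36.7696

36.7696


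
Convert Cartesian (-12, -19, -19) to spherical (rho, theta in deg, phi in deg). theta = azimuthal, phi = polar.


rho = sqrt((-12)^2 + (-19)^2 + (-19)^2) = 29.4279
theta = atan2(-19, -12) = 237.7244 deg
phi = acos(-19/29.4279) = 130.2141 deg

rho = 29.4279, theta = 237.7244 deg, phi = 130.2141 deg


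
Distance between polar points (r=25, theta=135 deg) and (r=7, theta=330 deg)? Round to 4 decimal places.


d = sqrt(r1^2 + r2^2 - 2*r1*r2*cos(t2-t1))
d = sqrt(25^2 + 7^2 - 2*25*7*cos(330-135)) = 31.8131

31.8131


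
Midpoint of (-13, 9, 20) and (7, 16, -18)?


Midpoint = ((-13+7)/2, (9+16)/2, (20+-18)/2) = (-3, 12.5, 1)

(-3, 12.5, 1)


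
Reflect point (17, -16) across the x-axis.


Reflection across x-axis: (x, y) -> (x, -y)
(17, -16) -> (17, 16)

(17, 16)


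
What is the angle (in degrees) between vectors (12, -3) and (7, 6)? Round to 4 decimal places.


dot = 12*7 + -3*6 = 66
|u| = 12.3693, |v| = 9.2195
cos(angle) = 0.5787
angle = 54.6375 degrees

54.6375 degrees


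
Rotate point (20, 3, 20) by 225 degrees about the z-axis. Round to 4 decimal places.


x' = 20*cos(225) - 3*sin(225) = -12.0208
y' = 20*sin(225) + 3*cos(225) = -16.2635
z' = 20

(-12.0208, -16.2635, 20)


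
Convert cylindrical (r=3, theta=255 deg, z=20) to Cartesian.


x = 3 * cos(255) = -0.7765
y = 3 * sin(255) = -2.8978
z = 20

(-0.7765, -2.8978, 20)


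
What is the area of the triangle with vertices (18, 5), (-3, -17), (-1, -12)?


Area = |x1(y2-y3) + x2(y3-y1) + x3(y1-y2)| / 2
= |18*(-17--12) + -3*(-12-5) + -1*(5--17)| / 2
= 30.5

30.5


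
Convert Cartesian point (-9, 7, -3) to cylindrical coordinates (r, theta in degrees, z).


r = sqrt((-9)^2 + 7^2) = 11.4018
theta = atan2(7, -9) = 142.125 deg
z = -3

r = 11.4018, theta = 142.125 deg, z = -3


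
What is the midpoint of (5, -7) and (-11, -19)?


Midpoint = ((5+-11)/2, (-7+-19)/2) = (-3, -13)

(-3, -13)


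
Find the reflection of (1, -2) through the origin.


Reflection through origin: (x, y) -> (-x, -y)
(1, -2) -> (-1, 2)

(-1, 2)


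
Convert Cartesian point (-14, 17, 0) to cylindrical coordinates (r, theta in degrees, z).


r = sqrt((-14)^2 + 17^2) = 22.0227
theta = atan2(17, -14) = 129.4725 deg
z = 0

r = 22.0227, theta = 129.4725 deg, z = 0


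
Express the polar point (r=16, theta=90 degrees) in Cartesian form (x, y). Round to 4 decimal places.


x = 16 * cos(90) = 0
y = 16 * sin(90) = 16

(0, 16)


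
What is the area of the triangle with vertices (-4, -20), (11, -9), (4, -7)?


Area = |x1(y2-y3) + x2(y3-y1) + x3(y1-y2)| / 2
= |-4*(-9--7) + 11*(-7--20) + 4*(-20--9)| / 2
= 53.5

53.5


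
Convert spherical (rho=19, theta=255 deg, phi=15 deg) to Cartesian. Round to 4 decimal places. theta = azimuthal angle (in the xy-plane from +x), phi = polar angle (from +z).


x = 19 * sin(15) * cos(255) = -1.2728
y = 19 * sin(15) * sin(255) = -4.75
z = 19 * cos(15) = 18.3526

(-1.2728, -4.75, 18.3526)


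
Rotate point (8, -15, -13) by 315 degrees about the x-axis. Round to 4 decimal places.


x' = 8
y' = -15*cos(315) - -13*sin(315) = -19.799
z' = -15*sin(315) + -13*cos(315) = 1.4142

(8, -19.799, 1.4142)


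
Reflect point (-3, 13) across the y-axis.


Reflection across y-axis: (x, y) -> (-x, y)
(-3, 13) -> (3, 13)

(3, 13)


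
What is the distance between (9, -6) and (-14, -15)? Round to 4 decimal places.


d = sqrt((-14-9)^2 + (-15--6)^2) = 24.6982

24.6982


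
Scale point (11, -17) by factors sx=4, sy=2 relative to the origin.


Scaling: (x*sx, y*sy) = (11*4, -17*2) = (44, -34)

(44, -34)


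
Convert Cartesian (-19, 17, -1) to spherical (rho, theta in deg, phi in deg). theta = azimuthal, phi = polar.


rho = sqrt((-19)^2 + 17^2 + (-1)^2) = 25.5147
theta = atan2(17, -19) = 138.1798 deg
phi = acos(-1/25.5147) = 92.2462 deg

rho = 25.5147, theta = 138.1798 deg, phi = 92.2462 deg


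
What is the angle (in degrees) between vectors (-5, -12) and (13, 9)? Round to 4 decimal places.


dot = -5*13 + -12*9 = -173
|u| = 13, |v| = 15.8114
cos(angle) = -0.8417
angle = 147.315 degrees

147.315 degrees


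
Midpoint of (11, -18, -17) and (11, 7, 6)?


Midpoint = ((11+11)/2, (-18+7)/2, (-17+6)/2) = (11, -5.5, -5.5)

(11, -5.5, -5.5)


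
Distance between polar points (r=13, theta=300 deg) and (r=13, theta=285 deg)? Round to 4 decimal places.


d = sqrt(r1^2 + r2^2 - 2*r1*r2*cos(t2-t1))
d = sqrt(13^2 + 13^2 - 2*13*13*cos(285-300)) = 3.3937

3.3937


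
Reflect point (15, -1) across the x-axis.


Reflection across x-axis: (x, y) -> (x, -y)
(15, -1) -> (15, 1)

(15, 1)


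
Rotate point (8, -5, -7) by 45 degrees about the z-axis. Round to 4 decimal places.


x' = 8*cos(45) - -5*sin(45) = 9.1924
y' = 8*sin(45) + -5*cos(45) = 2.1213
z' = -7

(9.1924, 2.1213, -7)


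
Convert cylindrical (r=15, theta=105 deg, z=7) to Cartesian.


x = 15 * cos(105) = -3.8823
y = 15 * sin(105) = 14.4889
z = 7

(-3.8823, 14.4889, 7)


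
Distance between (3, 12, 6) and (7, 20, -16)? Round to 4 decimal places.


d = sqrt((7-3)^2 + (20-12)^2 + (-16-6)^2) = 23.7487

23.7487


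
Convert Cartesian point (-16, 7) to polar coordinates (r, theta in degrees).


r = sqrt((-16)^2 + 7^2) = 17.4642
theta = atan2(7, -16) = 156.3706 degrees

r = 17.4642, theta = 156.3706 degrees


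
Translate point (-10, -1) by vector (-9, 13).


Translation: (x+dx, y+dy) = (-10+-9, -1+13) = (-19, 12)

(-19, 12)


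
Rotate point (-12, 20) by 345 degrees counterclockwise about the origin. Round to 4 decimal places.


x' = -12*cos(345) - 20*sin(345) = -6.4147
y' = -12*sin(345) + 20*cos(345) = 22.4243

(-6.4147, 22.4243)


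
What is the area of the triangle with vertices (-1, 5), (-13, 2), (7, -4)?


Area = |x1(y2-y3) + x2(y3-y1) + x3(y1-y2)| / 2
= |-1*(2--4) + -13*(-4-5) + 7*(5-2)| / 2
= 66

66


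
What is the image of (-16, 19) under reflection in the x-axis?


Reflection across x-axis: (x, y) -> (x, -y)
(-16, 19) -> (-16, -19)

(-16, -19)


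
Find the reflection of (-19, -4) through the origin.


Reflection through origin: (x, y) -> (-x, -y)
(-19, -4) -> (19, 4)

(19, 4)


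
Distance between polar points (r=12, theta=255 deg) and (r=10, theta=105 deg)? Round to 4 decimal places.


d = sqrt(r1^2 + r2^2 - 2*r1*r2*cos(t2-t1))
d = sqrt(12^2 + 10^2 - 2*12*10*cos(105-255)) = 21.2567

21.2567


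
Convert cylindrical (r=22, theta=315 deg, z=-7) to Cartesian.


x = 22 * cos(315) = 15.5563
y = 22 * sin(315) = -15.5563
z = -7

(15.5563, -15.5563, -7)


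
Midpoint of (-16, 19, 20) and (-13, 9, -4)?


Midpoint = ((-16+-13)/2, (19+9)/2, (20+-4)/2) = (-14.5, 14, 8)

(-14.5, 14, 8)


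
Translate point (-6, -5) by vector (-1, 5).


Translation: (x+dx, y+dy) = (-6+-1, -5+5) = (-7, 0)

(-7, 0)


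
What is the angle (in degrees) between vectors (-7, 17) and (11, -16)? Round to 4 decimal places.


dot = -7*11 + 17*-16 = -349
|u| = 18.3848, |v| = 19.4165
cos(angle) = -0.9777
angle = 167.8716 degrees

167.8716 degrees


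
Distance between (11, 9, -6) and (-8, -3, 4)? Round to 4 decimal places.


d = sqrt((-8-11)^2 + (-3-9)^2 + (4--6)^2) = 24.5967

24.5967


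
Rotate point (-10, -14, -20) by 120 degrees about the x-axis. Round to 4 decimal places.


x' = -10
y' = -14*cos(120) - -20*sin(120) = 24.3205
z' = -14*sin(120) + -20*cos(120) = -2.1244

(-10, 24.3205, -2.1244)


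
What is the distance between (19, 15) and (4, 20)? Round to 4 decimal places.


d = sqrt((4-19)^2 + (20-15)^2) = 15.8114

15.8114


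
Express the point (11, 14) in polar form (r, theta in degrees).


r = sqrt(11^2 + 14^2) = 17.8045
theta = atan2(14, 11) = 51.8428 degrees

r = 17.8045, theta = 51.8428 degrees


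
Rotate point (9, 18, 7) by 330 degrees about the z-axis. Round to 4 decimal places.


x' = 9*cos(330) - 18*sin(330) = 16.7942
y' = 9*sin(330) + 18*cos(330) = 11.0885
z' = 7

(16.7942, 11.0885, 7)


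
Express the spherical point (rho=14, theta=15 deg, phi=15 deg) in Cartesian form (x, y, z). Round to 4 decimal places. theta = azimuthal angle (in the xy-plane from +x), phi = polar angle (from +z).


x = 14 * sin(15) * cos(15) = 3.5
y = 14 * sin(15) * sin(15) = 0.9378
z = 14 * cos(15) = 13.523

(3.5, 0.9378, 13.523)


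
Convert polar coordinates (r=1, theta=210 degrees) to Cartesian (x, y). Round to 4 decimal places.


x = 1 * cos(210) = -0.866
y = 1 * sin(210) = -0.5

(-0.866, -0.5)


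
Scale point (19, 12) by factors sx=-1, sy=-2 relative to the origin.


Scaling: (x*sx, y*sy) = (19*-1, 12*-2) = (-19, -24)

(-19, -24)


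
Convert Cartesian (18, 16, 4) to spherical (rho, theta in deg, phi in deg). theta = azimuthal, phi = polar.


rho = sqrt(18^2 + 16^2 + 4^2) = 24.4131
theta = atan2(16, 18) = 41.6335 deg
phi = acos(4/24.4131) = 80.5698 deg

rho = 24.4131, theta = 41.6335 deg, phi = 80.5698 deg


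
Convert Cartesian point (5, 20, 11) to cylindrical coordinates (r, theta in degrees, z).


r = sqrt(5^2 + 20^2) = 20.6155
theta = atan2(20, 5) = 75.9638 deg
z = 11

r = 20.6155, theta = 75.9638 deg, z = 11


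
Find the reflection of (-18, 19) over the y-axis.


Reflection across y-axis: (x, y) -> (-x, y)
(-18, 19) -> (18, 19)

(18, 19)


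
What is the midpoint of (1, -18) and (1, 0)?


Midpoint = ((1+1)/2, (-18+0)/2) = (1, -9)

(1, -9)


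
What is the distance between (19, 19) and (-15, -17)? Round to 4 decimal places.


d = sqrt((-15-19)^2 + (-17-19)^2) = 49.5177

49.5177


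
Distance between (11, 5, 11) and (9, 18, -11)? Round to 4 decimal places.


d = sqrt((9-11)^2 + (18-5)^2 + (-11-11)^2) = 25.632

25.632


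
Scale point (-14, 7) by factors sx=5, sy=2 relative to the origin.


Scaling: (x*sx, y*sy) = (-14*5, 7*2) = (-70, 14)

(-70, 14)
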